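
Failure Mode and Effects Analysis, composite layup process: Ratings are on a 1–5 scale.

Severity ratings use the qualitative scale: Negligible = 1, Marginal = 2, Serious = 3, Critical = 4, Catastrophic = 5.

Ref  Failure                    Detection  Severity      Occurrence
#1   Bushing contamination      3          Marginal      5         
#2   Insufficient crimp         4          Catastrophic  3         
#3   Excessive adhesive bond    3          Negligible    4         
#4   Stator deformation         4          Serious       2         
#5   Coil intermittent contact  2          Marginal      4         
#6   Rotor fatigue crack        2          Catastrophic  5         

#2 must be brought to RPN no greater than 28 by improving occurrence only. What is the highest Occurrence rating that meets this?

1

#2: S=5, O=3, D=4 → current RPN = 60.
Fixed product = 20. Need 20 × O ≤ 28, so O ≤ 28/20 = 1.40.
Maximum integer Occurrence rating = 1 (gives RPN 20; O=2 would give 40 > 28).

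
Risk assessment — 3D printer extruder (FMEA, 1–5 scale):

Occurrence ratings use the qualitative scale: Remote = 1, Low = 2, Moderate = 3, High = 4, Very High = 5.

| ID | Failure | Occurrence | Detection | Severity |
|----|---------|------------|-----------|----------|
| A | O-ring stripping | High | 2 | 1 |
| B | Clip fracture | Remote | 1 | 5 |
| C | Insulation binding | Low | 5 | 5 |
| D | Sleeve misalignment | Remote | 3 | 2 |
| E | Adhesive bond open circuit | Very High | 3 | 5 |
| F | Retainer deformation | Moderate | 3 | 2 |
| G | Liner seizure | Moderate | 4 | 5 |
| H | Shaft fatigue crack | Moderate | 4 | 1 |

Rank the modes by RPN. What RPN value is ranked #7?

RPN = Severity × Occurrence × Detection:
  A: 1 × 4 × 2 = 8
  B: 5 × 1 × 1 = 5
  C: 5 × 2 × 5 = 50
  D: 2 × 1 × 3 = 6
  E: 5 × 5 × 3 = 75
  F: 2 × 3 × 3 = 18
  G: 5 × 3 × 4 = 60
  H: 1 × 3 × 4 = 12
Sorted descending: 75, 60, 50, 18, 12, 8, 6, 5.
The seventh-highest RPN is 6 (D).

6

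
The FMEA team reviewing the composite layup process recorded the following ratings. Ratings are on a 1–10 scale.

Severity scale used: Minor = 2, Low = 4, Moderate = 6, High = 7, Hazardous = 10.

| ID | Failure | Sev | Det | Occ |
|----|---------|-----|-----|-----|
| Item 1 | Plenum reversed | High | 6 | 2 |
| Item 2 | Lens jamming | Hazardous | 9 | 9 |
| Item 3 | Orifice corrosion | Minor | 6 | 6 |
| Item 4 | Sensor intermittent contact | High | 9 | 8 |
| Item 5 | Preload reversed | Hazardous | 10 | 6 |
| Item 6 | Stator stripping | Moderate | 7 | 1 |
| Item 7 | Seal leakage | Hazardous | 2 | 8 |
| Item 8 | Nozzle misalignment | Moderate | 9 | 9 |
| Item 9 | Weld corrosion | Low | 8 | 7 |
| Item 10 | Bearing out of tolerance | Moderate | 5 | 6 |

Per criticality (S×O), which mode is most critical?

Item 2

Criticality = Severity × Occurrence:
  Item 1: 7 × 2 = 14
  Item 2: 10 × 9 = 90
  Item 3: 2 × 6 = 12
  Item 4: 7 × 8 = 56
  Item 5: 10 × 6 = 60
  Item 6: 6 × 1 = 6
  Item 7: 10 × 8 = 80
  Item 8: 6 × 9 = 54
  Item 9: 4 × 7 = 28
  Item 10: 6 × 6 = 36
Highest criticality is 90 → Item 2.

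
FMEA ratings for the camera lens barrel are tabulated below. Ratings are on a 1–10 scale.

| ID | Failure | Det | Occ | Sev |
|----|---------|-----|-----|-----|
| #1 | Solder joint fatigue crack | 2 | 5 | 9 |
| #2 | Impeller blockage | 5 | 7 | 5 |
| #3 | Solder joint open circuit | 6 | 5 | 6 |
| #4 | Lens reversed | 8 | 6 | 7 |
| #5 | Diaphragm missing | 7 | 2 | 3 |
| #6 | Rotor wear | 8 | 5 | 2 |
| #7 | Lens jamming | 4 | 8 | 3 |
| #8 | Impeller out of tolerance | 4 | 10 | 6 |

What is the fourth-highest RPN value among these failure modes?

175

RPN = Severity × Occurrence × Detection:
  #1: 9 × 5 × 2 = 90
  #2: 5 × 7 × 5 = 175
  #3: 6 × 5 × 6 = 180
  #4: 7 × 6 × 8 = 336
  #5: 3 × 2 × 7 = 42
  #6: 2 × 5 × 8 = 80
  #7: 3 × 8 × 4 = 96
  #8: 6 × 10 × 4 = 240
Sorted descending: 336, 240, 180, 175, 96, 90, 80, 42.
The fourth-highest RPN is 175 (#2).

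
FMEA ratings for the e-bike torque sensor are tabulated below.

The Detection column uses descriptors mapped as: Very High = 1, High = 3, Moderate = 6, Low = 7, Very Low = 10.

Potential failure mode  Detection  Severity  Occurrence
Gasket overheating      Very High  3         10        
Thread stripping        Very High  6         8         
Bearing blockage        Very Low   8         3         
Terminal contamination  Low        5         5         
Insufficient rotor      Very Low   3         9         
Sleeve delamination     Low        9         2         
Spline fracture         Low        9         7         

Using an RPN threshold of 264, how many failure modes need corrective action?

RPN = Severity × Occurrence × Detection:
  Gasket overheating: 3 × 10 × 1 = 30
  Thread stripping: 6 × 8 × 1 = 48
  Bearing blockage: 8 × 3 × 10 = 240
  Terminal contamination: 5 × 5 × 7 = 175
  Insufficient rotor: 3 × 9 × 10 = 270
  Sleeve delamination: 9 × 2 × 7 = 126
  Spline fracture: 9 × 7 × 7 = 441
Modes with RPN ≥ 264: Insufficient rotor (270), Spline fracture (441) → 2.

2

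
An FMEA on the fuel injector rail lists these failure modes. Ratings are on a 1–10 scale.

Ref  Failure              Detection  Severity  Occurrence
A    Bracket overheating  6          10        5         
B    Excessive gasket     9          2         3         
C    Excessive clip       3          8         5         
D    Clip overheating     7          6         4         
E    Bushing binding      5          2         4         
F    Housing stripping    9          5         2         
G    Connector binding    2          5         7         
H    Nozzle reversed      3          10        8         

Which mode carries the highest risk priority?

RPN = Severity × Occurrence × Detection:
  A: 10 × 5 × 6 = 300
  B: 2 × 3 × 9 = 54
  C: 8 × 5 × 3 = 120
  D: 6 × 4 × 7 = 168
  E: 2 × 4 × 5 = 40
  F: 5 × 2 × 9 = 90
  G: 5 × 7 × 2 = 70
  H: 10 × 8 × 3 = 240
Highest RPN is 300 → A.

A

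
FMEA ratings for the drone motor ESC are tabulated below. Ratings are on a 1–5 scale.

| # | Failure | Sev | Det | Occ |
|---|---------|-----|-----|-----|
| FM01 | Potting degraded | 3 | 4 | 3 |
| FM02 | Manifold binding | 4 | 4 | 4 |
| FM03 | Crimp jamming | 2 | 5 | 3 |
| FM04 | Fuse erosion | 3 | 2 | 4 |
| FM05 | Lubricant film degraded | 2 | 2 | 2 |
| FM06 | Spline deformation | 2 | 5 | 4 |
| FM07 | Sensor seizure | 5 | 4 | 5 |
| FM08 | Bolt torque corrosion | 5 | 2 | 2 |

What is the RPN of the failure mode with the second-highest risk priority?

64

RPN = Severity × Occurrence × Detection:
  FM01: 3 × 3 × 4 = 36
  FM02: 4 × 4 × 4 = 64
  FM03: 2 × 3 × 5 = 30
  FM04: 3 × 4 × 2 = 24
  FM05: 2 × 2 × 2 = 8
  FM06: 2 × 4 × 5 = 40
  FM07: 5 × 5 × 4 = 100
  FM08: 5 × 2 × 2 = 20
Sorted descending: 100, 64, 40, 36, 30, 24, 20, 8.
The second-highest RPN is 64 (FM02).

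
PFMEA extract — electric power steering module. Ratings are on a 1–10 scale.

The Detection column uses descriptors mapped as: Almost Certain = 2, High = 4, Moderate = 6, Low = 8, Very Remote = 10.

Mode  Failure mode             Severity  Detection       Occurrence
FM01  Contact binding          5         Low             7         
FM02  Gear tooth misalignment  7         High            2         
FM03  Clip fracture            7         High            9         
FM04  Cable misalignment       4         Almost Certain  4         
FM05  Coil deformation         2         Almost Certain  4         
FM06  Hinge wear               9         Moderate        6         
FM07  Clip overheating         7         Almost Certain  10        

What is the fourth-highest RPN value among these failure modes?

140

RPN = Severity × Occurrence × Detection:
  FM01: 5 × 7 × 8 = 280
  FM02: 7 × 2 × 4 = 56
  FM03: 7 × 9 × 4 = 252
  FM04: 4 × 4 × 2 = 32
  FM05: 2 × 4 × 2 = 16
  FM06: 9 × 6 × 6 = 324
  FM07: 7 × 10 × 2 = 140
Sorted descending: 324, 280, 252, 140, 56, 32, 16.
The fourth-highest RPN is 140 (FM07).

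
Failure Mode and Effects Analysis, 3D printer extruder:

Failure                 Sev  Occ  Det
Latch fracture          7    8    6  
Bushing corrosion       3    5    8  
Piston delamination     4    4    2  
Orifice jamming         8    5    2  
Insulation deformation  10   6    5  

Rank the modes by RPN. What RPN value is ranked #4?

80

RPN = Severity × Occurrence × Detection:
  Latch fracture: 7 × 8 × 6 = 336
  Bushing corrosion: 3 × 5 × 8 = 120
  Piston delamination: 4 × 4 × 2 = 32
  Orifice jamming: 8 × 5 × 2 = 80
  Insulation deformation: 10 × 6 × 5 = 300
Sorted descending: 336, 300, 120, 80, 32.
The fourth-highest RPN is 80 (Orifice jamming).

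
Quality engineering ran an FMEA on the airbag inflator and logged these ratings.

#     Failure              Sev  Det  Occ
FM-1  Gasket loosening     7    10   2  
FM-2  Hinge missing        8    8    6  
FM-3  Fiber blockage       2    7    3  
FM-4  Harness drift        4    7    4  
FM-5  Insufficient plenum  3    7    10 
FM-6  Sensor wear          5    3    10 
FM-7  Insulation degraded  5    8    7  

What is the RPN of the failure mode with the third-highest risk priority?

210

RPN = Severity × Occurrence × Detection:
  FM-1: 7 × 2 × 10 = 140
  FM-2: 8 × 6 × 8 = 384
  FM-3: 2 × 3 × 7 = 42
  FM-4: 4 × 4 × 7 = 112
  FM-5: 3 × 10 × 7 = 210
  FM-6: 5 × 10 × 3 = 150
  FM-7: 5 × 7 × 8 = 280
Sorted descending: 384, 280, 210, 150, 140, 112, 42.
The third-highest RPN is 210 (FM-5).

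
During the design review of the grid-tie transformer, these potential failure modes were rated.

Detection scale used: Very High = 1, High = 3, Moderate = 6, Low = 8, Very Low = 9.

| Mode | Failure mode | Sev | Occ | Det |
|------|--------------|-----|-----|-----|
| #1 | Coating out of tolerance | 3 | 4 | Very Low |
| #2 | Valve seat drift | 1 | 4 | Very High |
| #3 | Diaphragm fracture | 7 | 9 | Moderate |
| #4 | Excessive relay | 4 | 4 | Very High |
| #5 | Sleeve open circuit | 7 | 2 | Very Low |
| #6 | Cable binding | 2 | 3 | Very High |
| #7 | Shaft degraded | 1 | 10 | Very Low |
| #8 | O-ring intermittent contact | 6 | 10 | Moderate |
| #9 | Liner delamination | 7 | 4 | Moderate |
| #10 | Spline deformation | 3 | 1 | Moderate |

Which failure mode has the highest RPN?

RPN = Severity × Occurrence × Detection:
  #1: 3 × 4 × 9 = 108
  #2: 1 × 4 × 1 = 4
  #3: 7 × 9 × 6 = 378
  #4: 4 × 4 × 1 = 16
  #5: 7 × 2 × 9 = 126
  #6: 2 × 3 × 1 = 6
  #7: 1 × 10 × 9 = 90
  #8: 6 × 10 × 6 = 360
  #9: 7 × 4 × 6 = 168
  #10: 3 × 1 × 6 = 18
Highest RPN is 378 → #3.

#3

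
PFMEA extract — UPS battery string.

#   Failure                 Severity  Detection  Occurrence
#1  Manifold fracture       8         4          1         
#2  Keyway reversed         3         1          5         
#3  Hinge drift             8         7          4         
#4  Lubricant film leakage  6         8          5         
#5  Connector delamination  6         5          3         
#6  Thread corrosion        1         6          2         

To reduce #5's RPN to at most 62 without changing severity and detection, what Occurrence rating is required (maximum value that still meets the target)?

#5: S=6, O=3, D=5 → current RPN = 90.
Fixed product = 30. Need 30 × O ≤ 62, so O ≤ 62/30 = 2.07.
Maximum integer Occurrence rating = 2 (gives RPN 60; O=3 would give 90 > 62).

2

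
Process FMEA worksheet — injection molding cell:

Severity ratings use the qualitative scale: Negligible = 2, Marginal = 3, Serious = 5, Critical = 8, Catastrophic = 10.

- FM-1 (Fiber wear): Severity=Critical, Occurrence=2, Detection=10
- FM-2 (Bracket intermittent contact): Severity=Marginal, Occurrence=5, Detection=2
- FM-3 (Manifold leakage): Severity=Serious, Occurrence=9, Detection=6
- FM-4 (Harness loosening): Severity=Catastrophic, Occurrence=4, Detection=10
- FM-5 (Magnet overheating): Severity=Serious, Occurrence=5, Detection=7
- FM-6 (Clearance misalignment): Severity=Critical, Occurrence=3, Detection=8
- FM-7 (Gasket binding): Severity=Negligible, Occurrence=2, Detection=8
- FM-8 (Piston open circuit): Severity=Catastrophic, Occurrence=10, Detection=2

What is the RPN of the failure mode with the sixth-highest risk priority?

RPN = Severity × Occurrence × Detection:
  FM-1: 8 × 2 × 10 = 160
  FM-2: 3 × 5 × 2 = 30
  FM-3: 5 × 9 × 6 = 270
  FM-4: 10 × 4 × 10 = 400
  FM-5: 5 × 5 × 7 = 175
  FM-6: 8 × 3 × 8 = 192
  FM-7: 2 × 2 × 8 = 32
  FM-8: 10 × 10 × 2 = 200
Sorted descending: 400, 270, 200, 192, 175, 160, 32, 30.
The sixth-highest RPN is 160 (FM-1).

160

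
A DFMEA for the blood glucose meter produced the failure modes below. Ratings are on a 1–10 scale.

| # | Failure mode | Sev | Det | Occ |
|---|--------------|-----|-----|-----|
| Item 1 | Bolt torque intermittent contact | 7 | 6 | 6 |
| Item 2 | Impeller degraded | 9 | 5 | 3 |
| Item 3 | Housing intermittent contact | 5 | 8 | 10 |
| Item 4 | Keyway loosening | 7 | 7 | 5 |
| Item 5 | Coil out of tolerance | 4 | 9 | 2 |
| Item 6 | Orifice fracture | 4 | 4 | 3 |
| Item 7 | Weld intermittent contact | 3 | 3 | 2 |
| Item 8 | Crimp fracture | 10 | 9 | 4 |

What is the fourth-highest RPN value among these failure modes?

245

RPN = Severity × Occurrence × Detection:
  Item 1: 7 × 6 × 6 = 252
  Item 2: 9 × 3 × 5 = 135
  Item 3: 5 × 10 × 8 = 400
  Item 4: 7 × 5 × 7 = 245
  Item 5: 4 × 2 × 9 = 72
  Item 6: 4 × 3 × 4 = 48
  Item 7: 3 × 2 × 3 = 18
  Item 8: 10 × 4 × 9 = 360
Sorted descending: 400, 360, 252, 245, 135, 72, 48, 18.
The fourth-highest RPN is 245 (Item 4).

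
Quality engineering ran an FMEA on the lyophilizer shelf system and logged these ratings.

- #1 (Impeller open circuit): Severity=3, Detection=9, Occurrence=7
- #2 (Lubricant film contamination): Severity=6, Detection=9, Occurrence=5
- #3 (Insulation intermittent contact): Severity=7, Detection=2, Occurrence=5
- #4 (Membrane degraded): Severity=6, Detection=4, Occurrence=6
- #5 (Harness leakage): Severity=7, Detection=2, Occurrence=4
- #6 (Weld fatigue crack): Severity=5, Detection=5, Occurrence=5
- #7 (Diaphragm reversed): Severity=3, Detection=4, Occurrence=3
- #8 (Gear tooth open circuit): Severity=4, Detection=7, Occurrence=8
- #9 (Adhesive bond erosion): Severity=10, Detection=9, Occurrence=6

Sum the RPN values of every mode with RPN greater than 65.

1562

RPN = Severity × Occurrence × Detection:
  #1: 3 × 7 × 9 = 189
  #2: 6 × 5 × 9 = 270
  #3: 7 × 5 × 2 = 70
  #4: 6 × 6 × 4 = 144
  #5: 7 × 4 × 2 = 56
  #6: 5 × 5 × 5 = 125
  #7: 3 × 3 × 4 = 36
  #8: 4 × 8 × 7 = 224
  #9: 10 × 6 × 9 = 540
RPN > 65: #1 (189), #2 (270), #3 (70), #4 (144), #6 (125), #8 (224), #9 (540).
Sum: 189 + 270 + 70 + 144 + 125 + 224 + 540 = 1562.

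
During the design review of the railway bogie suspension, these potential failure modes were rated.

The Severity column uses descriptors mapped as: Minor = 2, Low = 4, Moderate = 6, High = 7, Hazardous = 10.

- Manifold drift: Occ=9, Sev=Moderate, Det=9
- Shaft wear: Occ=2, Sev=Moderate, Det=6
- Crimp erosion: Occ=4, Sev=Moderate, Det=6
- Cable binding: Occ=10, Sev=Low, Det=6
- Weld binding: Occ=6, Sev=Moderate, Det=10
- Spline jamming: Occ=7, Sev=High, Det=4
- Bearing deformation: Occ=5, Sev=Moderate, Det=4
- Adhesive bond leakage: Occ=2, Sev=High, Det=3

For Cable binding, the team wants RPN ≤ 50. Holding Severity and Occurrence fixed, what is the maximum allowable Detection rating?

1

Cable binding: S=4, O=10, D=6 → current RPN = 240.
Fixed product = 40. Need 40 × D ≤ 50, so D ≤ 50/40 = 1.25.
Maximum integer Detection rating = 1 (gives RPN 40; D=2 would give 80 > 50).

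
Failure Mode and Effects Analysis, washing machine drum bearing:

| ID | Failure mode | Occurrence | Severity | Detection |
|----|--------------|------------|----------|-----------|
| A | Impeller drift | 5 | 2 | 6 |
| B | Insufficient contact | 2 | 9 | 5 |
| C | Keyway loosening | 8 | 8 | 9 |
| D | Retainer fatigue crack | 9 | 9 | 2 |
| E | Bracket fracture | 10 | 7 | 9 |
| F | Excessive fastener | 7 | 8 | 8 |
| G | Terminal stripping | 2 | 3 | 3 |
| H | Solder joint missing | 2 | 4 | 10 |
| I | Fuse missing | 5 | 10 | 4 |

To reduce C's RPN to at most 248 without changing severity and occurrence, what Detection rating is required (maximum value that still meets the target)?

3

C: S=8, O=8, D=9 → current RPN = 576.
Fixed product = 64. Need 64 × D ≤ 248, so D ≤ 248/64 = 3.88.
Maximum integer Detection rating = 3 (gives RPN 192; D=4 would give 256 > 248).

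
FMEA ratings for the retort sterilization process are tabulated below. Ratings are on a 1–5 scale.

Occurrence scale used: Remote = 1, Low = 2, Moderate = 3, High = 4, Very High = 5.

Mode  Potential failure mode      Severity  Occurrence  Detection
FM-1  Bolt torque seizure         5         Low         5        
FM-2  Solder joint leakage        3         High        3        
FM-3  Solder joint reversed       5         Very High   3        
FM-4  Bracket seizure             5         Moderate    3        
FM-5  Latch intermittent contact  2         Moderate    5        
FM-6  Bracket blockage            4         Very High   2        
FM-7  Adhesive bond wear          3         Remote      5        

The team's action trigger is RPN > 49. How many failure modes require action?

RPN = Severity × Occurrence × Detection:
  FM-1: 5 × 2 × 5 = 50
  FM-2: 3 × 4 × 3 = 36
  FM-3: 5 × 5 × 3 = 75
  FM-4: 5 × 3 × 3 = 45
  FM-5: 2 × 3 × 5 = 30
  FM-6: 4 × 5 × 2 = 40
  FM-7: 3 × 1 × 5 = 15
Modes with RPN > 49: FM-1 (50), FM-3 (75) → 2.

2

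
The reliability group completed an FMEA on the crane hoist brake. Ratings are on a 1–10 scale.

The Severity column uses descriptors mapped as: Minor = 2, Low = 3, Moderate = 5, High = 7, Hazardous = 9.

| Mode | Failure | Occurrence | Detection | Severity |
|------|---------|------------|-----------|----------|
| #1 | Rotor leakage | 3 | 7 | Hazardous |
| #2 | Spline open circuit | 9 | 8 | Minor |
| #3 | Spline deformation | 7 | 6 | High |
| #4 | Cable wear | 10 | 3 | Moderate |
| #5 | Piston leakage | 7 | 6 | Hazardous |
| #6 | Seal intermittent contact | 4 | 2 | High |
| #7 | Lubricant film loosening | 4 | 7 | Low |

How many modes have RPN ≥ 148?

RPN = Severity × Occurrence × Detection:
  #1: 9 × 3 × 7 = 189
  #2: 2 × 9 × 8 = 144
  #3: 7 × 7 × 6 = 294
  #4: 5 × 10 × 3 = 150
  #5: 9 × 7 × 6 = 378
  #6: 7 × 4 × 2 = 56
  #7: 3 × 4 × 7 = 84
Modes with RPN ≥ 148: #1 (189), #3 (294), #4 (150), #5 (378) → 4.

4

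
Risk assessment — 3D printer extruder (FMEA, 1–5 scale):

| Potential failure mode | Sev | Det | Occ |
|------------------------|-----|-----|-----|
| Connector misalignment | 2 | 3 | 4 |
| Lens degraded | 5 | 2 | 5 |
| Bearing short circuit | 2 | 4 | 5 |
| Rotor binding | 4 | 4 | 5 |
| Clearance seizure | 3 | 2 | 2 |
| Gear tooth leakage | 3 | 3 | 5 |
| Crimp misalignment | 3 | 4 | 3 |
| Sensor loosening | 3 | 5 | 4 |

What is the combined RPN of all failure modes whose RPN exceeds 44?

RPN = Severity × Occurrence × Detection:
  Connector misalignment: 2 × 4 × 3 = 24
  Lens degraded: 5 × 5 × 2 = 50
  Bearing short circuit: 2 × 5 × 4 = 40
  Rotor binding: 4 × 5 × 4 = 80
  Clearance seizure: 3 × 2 × 2 = 12
  Gear tooth leakage: 3 × 5 × 3 = 45
  Crimp misalignment: 3 × 3 × 4 = 36
  Sensor loosening: 3 × 4 × 5 = 60
RPN > 44: Lens degraded (50), Rotor binding (80), Gear tooth leakage (45), Sensor loosening (60).
Sum: 50 + 80 + 45 + 60 = 235.

235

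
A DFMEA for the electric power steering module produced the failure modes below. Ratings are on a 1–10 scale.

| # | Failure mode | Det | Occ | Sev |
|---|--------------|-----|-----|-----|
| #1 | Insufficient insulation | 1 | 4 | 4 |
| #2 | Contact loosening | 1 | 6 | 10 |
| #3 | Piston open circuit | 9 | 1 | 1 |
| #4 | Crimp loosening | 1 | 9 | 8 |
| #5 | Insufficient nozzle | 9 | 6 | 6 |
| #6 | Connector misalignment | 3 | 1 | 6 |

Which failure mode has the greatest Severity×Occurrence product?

#4

Criticality = Severity × Occurrence:
  #1: 4 × 4 = 16
  #2: 10 × 6 = 60
  #3: 1 × 1 = 1
  #4: 8 × 9 = 72
  #5: 6 × 6 = 36
  #6: 6 × 1 = 6
Highest criticality is 72 → #4.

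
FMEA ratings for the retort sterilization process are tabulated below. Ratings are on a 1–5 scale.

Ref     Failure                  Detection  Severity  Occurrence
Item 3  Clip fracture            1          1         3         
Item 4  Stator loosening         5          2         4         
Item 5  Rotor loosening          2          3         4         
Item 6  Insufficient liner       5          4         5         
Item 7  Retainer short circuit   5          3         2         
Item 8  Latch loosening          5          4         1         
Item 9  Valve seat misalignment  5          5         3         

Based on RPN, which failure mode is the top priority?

Item 6

RPN = Severity × Occurrence × Detection:
  Item 3: 1 × 3 × 1 = 3
  Item 4: 2 × 4 × 5 = 40
  Item 5: 3 × 4 × 2 = 24
  Item 6: 4 × 5 × 5 = 100
  Item 7: 3 × 2 × 5 = 30
  Item 8: 4 × 1 × 5 = 20
  Item 9: 5 × 3 × 5 = 75
Highest RPN is 100 → Item 6.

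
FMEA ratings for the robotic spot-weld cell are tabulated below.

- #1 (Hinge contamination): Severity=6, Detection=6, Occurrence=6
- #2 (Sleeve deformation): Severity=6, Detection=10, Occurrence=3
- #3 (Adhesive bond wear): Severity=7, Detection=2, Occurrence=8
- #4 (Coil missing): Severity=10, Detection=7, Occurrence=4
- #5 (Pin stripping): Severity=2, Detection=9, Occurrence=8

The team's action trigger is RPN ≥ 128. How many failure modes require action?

RPN = Severity × Occurrence × Detection:
  #1: 6 × 6 × 6 = 216
  #2: 6 × 3 × 10 = 180
  #3: 7 × 8 × 2 = 112
  #4: 10 × 4 × 7 = 280
  #5: 2 × 8 × 9 = 144
Modes with RPN ≥ 128: #1 (216), #2 (180), #4 (280), #5 (144) → 4.

4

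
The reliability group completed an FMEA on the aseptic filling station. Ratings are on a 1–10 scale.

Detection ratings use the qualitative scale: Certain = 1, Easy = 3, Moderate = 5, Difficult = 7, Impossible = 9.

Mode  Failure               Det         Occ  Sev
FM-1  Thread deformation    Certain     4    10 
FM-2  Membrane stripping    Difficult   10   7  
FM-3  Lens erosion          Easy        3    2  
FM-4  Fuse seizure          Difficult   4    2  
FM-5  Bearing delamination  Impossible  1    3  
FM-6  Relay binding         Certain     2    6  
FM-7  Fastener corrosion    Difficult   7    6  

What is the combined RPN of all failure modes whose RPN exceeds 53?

840

RPN = Severity × Occurrence × Detection:
  FM-1: 10 × 4 × 1 = 40
  FM-2: 7 × 10 × 7 = 490
  FM-3: 2 × 3 × 3 = 18
  FM-4: 2 × 4 × 7 = 56
  FM-5: 3 × 1 × 9 = 27
  FM-6: 6 × 2 × 1 = 12
  FM-7: 6 × 7 × 7 = 294
RPN > 53: FM-2 (490), FM-4 (56), FM-7 (294).
Sum: 490 + 56 + 294 = 840.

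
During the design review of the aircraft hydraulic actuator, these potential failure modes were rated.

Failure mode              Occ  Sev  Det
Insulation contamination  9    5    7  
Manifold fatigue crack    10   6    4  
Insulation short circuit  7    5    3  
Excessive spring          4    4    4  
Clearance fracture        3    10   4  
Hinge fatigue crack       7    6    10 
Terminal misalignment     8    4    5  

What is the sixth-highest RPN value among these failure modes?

105

RPN = Severity × Occurrence × Detection:
  Insulation contamination: 5 × 9 × 7 = 315
  Manifold fatigue crack: 6 × 10 × 4 = 240
  Insulation short circuit: 5 × 7 × 3 = 105
  Excessive spring: 4 × 4 × 4 = 64
  Clearance fracture: 10 × 3 × 4 = 120
  Hinge fatigue crack: 6 × 7 × 10 = 420
  Terminal misalignment: 4 × 8 × 5 = 160
Sorted descending: 420, 315, 240, 160, 120, 105, 64.
The sixth-highest RPN is 105 (Insulation short circuit).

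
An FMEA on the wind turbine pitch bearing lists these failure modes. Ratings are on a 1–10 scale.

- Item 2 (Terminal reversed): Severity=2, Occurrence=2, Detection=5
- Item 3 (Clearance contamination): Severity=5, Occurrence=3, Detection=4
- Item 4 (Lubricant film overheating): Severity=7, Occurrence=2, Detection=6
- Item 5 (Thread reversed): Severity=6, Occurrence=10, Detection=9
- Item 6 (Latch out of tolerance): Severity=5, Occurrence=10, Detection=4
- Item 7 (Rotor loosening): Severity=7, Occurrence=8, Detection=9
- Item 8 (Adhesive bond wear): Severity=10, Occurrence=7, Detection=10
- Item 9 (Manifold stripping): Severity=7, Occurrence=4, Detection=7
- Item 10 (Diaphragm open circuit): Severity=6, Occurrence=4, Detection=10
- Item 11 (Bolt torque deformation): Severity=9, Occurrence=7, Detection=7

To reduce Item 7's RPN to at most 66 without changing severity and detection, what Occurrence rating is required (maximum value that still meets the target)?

Item 7: S=7, O=8, D=9 → current RPN = 504.
Fixed product = 63. Need 63 × O ≤ 66, so O ≤ 66/63 = 1.05.
Maximum integer Occurrence rating = 1 (gives RPN 63; O=2 would give 126 > 66).

1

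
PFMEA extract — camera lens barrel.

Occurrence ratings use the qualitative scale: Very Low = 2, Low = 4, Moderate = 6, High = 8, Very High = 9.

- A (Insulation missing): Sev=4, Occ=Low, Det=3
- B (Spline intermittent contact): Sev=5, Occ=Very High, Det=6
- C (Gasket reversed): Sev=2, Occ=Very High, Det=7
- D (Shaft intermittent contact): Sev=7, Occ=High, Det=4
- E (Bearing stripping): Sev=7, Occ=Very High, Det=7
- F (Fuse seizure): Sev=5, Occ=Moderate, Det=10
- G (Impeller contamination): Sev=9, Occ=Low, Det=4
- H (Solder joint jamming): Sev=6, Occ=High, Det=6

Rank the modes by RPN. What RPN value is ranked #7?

126

RPN = Severity × Occurrence × Detection:
  A: 4 × 4 × 3 = 48
  B: 5 × 9 × 6 = 270
  C: 2 × 9 × 7 = 126
  D: 7 × 8 × 4 = 224
  E: 7 × 9 × 7 = 441
  F: 5 × 6 × 10 = 300
  G: 9 × 4 × 4 = 144
  H: 6 × 8 × 6 = 288
Sorted descending: 441, 300, 288, 270, 224, 144, 126, 48.
The seventh-highest RPN is 126 (C).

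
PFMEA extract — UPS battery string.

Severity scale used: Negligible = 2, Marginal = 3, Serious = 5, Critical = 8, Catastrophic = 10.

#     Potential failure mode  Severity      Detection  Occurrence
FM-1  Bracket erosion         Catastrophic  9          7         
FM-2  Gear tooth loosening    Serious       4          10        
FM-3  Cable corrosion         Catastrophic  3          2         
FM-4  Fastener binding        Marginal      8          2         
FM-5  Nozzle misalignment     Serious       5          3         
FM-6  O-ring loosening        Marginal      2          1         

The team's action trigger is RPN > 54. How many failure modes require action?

RPN = Severity × Occurrence × Detection:
  FM-1: 10 × 7 × 9 = 630
  FM-2: 5 × 10 × 4 = 200
  FM-3: 10 × 2 × 3 = 60
  FM-4: 3 × 2 × 8 = 48
  FM-5: 5 × 3 × 5 = 75
  FM-6: 3 × 1 × 2 = 6
Modes with RPN > 54: FM-1 (630), FM-2 (200), FM-3 (60), FM-5 (75) → 4.

4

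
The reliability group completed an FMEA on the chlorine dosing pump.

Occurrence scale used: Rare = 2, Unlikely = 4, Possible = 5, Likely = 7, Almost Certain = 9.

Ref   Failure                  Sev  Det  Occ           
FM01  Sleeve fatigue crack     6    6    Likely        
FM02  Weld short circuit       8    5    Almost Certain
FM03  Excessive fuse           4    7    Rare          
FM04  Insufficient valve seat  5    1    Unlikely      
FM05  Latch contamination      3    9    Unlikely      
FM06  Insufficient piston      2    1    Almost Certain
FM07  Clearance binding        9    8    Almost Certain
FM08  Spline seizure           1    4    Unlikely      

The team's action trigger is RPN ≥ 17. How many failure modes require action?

RPN = Severity × Occurrence × Detection:
  FM01: 6 × 7 × 6 = 252
  FM02: 8 × 9 × 5 = 360
  FM03: 4 × 2 × 7 = 56
  FM04: 5 × 4 × 1 = 20
  FM05: 3 × 4 × 9 = 108
  FM06: 2 × 9 × 1 = 18
  FM07: 9 × 9 × 8 = 648
  FM08: 1 × 4 × 4 = 16
Modes with RPN ≥ 17: FM01 (252), FM02 (360), FM03 (56), FM04 (20), FM05 (108), FM06 (18), FM07 (648) → 7.

7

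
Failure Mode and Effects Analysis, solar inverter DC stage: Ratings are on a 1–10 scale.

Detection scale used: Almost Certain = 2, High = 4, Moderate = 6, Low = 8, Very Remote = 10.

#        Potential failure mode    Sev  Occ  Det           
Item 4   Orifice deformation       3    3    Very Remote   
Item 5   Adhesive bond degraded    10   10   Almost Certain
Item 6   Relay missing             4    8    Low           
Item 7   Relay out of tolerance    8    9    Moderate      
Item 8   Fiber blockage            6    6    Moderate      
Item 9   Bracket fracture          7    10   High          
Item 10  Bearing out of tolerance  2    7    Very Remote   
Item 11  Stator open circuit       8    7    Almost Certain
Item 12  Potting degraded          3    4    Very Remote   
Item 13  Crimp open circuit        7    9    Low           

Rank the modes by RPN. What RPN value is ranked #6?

200

RPN = Severity × Occurrence × Detection:
  Item 4: 3 × 3 × 10 = 90
  Item 5: 10 × 10 × 2 = 200
  Item 6: 4 × 8 × 8 = 256
  Item 7: 8 × 9 × 6 = 432
  Item 8: 6 × 6 × 6 = 216
  Item 9: 7 × 10 × 4 = 280
  Item 10: 2 × 7 × 10 = 140
  Item 11: 8 × 7 × 2 = 112
  Item 12: 3 × 4 × 10 = 120
  Item 13: 7 × 9 × 8 = 504
Sorted descending: 504, 432, 280, 256, 216, 200, 140, 120, 112, 90.
The sixth-highest RPN is 200 (Item 5).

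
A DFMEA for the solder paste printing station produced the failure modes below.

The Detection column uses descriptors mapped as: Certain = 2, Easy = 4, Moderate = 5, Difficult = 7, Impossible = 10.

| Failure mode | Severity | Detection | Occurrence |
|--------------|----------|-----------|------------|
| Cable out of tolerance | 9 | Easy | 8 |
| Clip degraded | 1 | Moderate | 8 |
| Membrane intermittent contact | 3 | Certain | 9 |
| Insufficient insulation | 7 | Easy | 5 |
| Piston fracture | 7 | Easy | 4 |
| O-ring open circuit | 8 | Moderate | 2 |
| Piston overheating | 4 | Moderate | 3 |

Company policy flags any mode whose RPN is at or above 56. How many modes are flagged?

RPN = Severity × Occurrence × Detection:
  Cable out of tolerance: 9 × 8 × 4 = 288
  Clip degraded: 1 × 8 × 5 = 40
  Membrane intermittent contact: 3 × 9 × 2 = 54
  Insufficient insulation: 7 × 5 × 4 = 140
  Piston fracture: 7 × 4 × 4 = 112
  O-ring open circuit: 8 × 2 × 5 = 80
  Piston overheating: 4 × 3 × 5 = 60
Modes with RPN ≥ 56: Cable out of tolerance (288), Insufficient insulation (140), Piston fracture (112), O-ring open circuit (80), Piston overheating (60) → 5.

5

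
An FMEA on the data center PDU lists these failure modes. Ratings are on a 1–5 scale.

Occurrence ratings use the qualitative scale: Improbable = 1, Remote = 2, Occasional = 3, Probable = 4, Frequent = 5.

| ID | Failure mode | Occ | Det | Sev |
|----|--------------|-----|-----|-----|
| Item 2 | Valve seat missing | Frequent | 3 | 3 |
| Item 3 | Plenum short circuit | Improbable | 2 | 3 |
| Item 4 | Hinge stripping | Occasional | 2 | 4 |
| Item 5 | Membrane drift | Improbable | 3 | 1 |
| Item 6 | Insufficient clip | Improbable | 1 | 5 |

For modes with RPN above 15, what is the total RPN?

69

RPN = Severity × Occurrence × Detection:
  Item 2: 3 × 5 × 3 = 45
  Item 3: 3 × 1 × 2 = 6
  Item 4: 4 × 3 × 2 = 24
  Item 5: 1 × 1 × 3 = 3
  Item 6: 5 × 1 × 1 = 5
RPN > 15: Item 2 (45), Item 4 (24).
Sum: 45 + 24 = 69.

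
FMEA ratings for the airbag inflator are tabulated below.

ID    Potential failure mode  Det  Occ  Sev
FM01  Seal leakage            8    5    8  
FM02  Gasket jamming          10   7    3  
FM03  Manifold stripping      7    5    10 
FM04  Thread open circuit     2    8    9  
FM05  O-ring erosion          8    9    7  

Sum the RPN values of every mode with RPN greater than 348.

RPN = Severity × Occurrence × Detection:
  FM01: 8 × 5 × 8 = 320
  FM02: 3 × 7 × 10 = 210
  FM03: 10 × 5 × 7 = 350
  FM04: 9 × 8 × 2 = 144
  FM05: 7 × 9 × 8 = 504
RPN > 348: FM03 (350), FM05 (504).
Sum: 350 + 504 = 854.

854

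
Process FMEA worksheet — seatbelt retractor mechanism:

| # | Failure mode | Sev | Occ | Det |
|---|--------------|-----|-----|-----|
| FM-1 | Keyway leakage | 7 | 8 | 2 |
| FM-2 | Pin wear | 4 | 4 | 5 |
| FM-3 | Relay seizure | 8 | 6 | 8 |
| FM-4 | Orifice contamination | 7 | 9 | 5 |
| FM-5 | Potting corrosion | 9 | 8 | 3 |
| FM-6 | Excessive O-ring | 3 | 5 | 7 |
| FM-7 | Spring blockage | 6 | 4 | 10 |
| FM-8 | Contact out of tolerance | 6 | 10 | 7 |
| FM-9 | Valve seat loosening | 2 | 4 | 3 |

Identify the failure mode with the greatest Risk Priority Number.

FM-8

RPN = Severity × Occurrence × Detection:
  FM-1: 7 × 8 × 2 = 112
  FM-2: 4 × 4 × 5 = 80
  FM-3: 8 × 6 × 8 = 384
  FM-4: 7 × 9 × 5 = 315
  FM-5: 9 × 8 × 3 = 216
  FM-6: 3 × 5 × 7 = 105
  FM-7: 6 × 4 × 10 = 240
  FM-8: 6 × 10 × 7 = 420
  FM-9: 2 × 4 × 3 = 24
Highest RPN is 420 → FM-8.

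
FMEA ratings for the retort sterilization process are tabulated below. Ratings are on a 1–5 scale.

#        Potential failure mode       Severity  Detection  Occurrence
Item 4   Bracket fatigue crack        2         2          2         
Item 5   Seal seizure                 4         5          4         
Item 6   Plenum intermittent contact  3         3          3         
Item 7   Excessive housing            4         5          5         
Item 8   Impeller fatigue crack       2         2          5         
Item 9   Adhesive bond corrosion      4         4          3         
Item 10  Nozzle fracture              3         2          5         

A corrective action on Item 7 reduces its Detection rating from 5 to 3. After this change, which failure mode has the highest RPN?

Item 5

RPN = Severity × Occurrence × Detection:
  Item 4: 2 × 2 × 2 = 8
  Item 5: 4 × 4 × 5 = 80
  Item 6: 3 × 3 × 3 = 27
  Item 7: 4 × 5 × 5 = 100
  Item 8: 2 × 5 × 2 = 20
  Item 9: 4 × 3 × 4 = 48
  Item 10: 3 × 5 × 2 = 30
After action: Item 7 → 4 × 5 × 3 = 60.
Revised RPNs: Item 5=80, Item 7=60, Item 9=48, Item 10=30, Item 6=27, Item 8=20, Item 4=8.
Highest is now Item 5 (80).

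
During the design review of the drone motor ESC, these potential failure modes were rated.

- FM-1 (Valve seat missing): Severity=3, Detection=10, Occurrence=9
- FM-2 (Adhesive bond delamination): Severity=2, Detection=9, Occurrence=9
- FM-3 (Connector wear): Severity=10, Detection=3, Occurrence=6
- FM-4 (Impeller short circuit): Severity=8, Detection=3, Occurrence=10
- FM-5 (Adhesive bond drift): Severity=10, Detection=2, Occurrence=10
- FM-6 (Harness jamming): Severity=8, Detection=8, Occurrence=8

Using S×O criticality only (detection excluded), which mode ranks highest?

FM-5

Criticality = Severity × Occurrence:
  FM-1: 3 × 9 = 27
  FM-2: 2 × 9 = 18
  FM-3: 10 × 6 = 60
  FM-4: 8 × 10 = 80
  FM-5: 10 × 10 = 100
  FM-6: 8 × 8 = 64
Highest criticality is 100 → FM-5.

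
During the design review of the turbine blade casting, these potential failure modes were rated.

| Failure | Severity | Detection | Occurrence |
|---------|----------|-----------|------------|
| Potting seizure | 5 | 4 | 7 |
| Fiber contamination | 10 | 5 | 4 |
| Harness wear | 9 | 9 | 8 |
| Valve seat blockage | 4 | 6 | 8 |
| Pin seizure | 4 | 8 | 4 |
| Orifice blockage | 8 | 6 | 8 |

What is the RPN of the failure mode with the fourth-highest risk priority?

RPN = Severity × Occurrence × Detection:
  Potting seizure: 5 × 7 × 4 = 140
  Fiber contamination: 10 × 4 × 5 = 200
  Harness wear: 9 × 8 × 9 = 648
  Valve seat blockage: 4 × 8 × 6 = 192
  Pin seizure: 4 × 4 × 8 = 128
  Orifice blockage: 8 × 8 × 6 = 384
Sorted descending: 648, 384, 200, 192, 140, 128.
The fourth-highest RPN is 192 (Valve seat blockage).

192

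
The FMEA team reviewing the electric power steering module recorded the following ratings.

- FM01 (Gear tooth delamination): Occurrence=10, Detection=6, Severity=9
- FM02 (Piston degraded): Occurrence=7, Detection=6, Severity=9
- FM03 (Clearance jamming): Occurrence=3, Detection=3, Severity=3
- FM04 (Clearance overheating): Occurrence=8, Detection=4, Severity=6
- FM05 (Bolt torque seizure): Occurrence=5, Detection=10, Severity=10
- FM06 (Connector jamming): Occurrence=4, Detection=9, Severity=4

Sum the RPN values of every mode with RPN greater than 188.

RPN = Severity × Occurrence × Detection:
  FM01: 9 × 10 × 6 = 540
  FM02: 9 × 7 × 6 = 378
  FM03: 3 × 3 × 3 = 27
  FM04: 6 × 8 × 4 = 192
  FM05: 10 × 5 × 10 = 500
  FM06: 4 × 4 × 9 = 144
RPN > 188: FM01 (540), FM02 (378), FM04 (192), FM05 (500).
Sum: 540 + 378 + 192 + 500 = 1610.

1610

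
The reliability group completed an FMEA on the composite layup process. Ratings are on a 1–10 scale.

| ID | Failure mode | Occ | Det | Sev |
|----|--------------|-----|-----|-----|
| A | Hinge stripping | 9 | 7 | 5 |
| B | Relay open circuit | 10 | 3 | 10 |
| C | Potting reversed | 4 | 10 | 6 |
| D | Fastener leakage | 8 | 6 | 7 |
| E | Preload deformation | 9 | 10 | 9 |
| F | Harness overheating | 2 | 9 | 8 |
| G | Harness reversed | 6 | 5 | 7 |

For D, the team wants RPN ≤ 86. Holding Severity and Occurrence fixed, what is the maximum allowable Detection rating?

D: S=7, O=8, D=6 → current RPN = 336.
Fixed product = 56. Need 56 × D ≤ 86, so D ≤ 86/56 = 1.54.
Maximum integer Detection rating = 1 (gives RPN 56; D=2 would give 112 > 86).

1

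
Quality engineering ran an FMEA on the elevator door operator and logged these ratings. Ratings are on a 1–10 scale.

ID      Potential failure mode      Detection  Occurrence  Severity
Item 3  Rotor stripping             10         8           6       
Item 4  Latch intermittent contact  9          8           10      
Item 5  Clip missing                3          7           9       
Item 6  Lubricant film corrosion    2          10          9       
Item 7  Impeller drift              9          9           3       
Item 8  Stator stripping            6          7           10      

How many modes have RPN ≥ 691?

1

RPN = Severity × Occurrence × Detection:
  Item 3: 6 × 8 × 10 = 480
  Item 4: 10 × 8 × 9 = 720
  Item 5: 9 × 7 × 3 = 189
  Item 6: 9 × 10 × 2 = 180
  Item 7: 3 × 9 × 9 = 243
  Item 8: 10 × 7 × 6 = 420
Modes with RPN ≥ 691: Item 4 (720) → 1.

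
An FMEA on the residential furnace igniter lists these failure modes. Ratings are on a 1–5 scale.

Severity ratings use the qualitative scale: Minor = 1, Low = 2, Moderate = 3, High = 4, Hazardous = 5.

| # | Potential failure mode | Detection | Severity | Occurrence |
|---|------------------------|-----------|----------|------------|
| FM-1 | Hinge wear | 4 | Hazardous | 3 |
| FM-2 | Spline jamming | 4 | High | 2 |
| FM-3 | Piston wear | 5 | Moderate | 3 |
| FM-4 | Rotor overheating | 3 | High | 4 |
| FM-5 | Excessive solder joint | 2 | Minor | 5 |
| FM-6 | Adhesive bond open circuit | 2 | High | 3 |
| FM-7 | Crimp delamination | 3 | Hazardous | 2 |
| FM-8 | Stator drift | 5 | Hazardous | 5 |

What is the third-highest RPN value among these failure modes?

48

RPN = Severity × Occurrence × Detection:
  FM-1: 5 × 3 × 4 = 60
  FM-2: 4 × 2 × 4 = 32
  FM-3: 3 × 3 × 5 = 45
  FM-4: 4 × 4 × 3 = 48
  FM-5: 1 × 5 × 2 = 10
  FM-6: 4 × 3 × 2 = 24
  FM-7: 5 × 2 × 3 = 30
  FM-8: 5 × 5 × 5 = 125
Sorted descending: 125, 60, 48, 45, 32, 30, 24, 10.
The third-highest RPN is 48 (FM-4).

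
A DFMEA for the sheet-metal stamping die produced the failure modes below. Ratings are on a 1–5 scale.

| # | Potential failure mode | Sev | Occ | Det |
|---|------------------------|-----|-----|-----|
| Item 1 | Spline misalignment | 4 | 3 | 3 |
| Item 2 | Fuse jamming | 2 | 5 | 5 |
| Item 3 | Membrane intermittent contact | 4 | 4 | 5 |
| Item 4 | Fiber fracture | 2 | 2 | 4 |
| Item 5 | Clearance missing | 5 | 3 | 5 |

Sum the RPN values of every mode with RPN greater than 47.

RPN = Severity × Occurrence × Detection:
  Item 1: 4 × 3 × 3 = 36
  Item 2: 2 × 5 × 5 = 50
  Item 3: 4 × 4 × 5 = 80
  Item 4: 2 × 2 × 4 = 16
  Item 5: 5 × 3 × 5 = 75
RPN > 47: Item 2 (50), Item 3 (80), Item 5 (75).
Sum: 50 + 80 + 75 = 205.

205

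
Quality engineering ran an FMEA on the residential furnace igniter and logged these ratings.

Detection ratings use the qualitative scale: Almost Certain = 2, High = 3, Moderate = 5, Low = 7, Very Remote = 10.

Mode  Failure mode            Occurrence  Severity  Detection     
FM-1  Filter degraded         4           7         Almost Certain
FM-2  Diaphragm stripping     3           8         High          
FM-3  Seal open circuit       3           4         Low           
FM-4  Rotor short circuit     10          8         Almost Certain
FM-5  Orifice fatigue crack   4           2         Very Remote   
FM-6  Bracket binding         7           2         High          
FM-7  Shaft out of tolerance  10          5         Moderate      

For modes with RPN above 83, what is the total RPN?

RPN = Severity × Occurrence × Detection:
  FM-1: 7 × 4 × 2 = 56
  FM-2: 8 × 3 × 3 = 72
  FM-3: 4 × 3 × 7 = 84
  FM-4: 8 × 10 × 2 = 160
  FM-5: 2 × 4 × 10 = 80
  FM-6: 2 × 7 × 3 = 42
  FM-7: 5 × 10 × 5 = 250
RPN > 83: FM-3 (84), FM-4 (160), FM-7 (250).
Sum: 84 + 160 + 250 = 494.

494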